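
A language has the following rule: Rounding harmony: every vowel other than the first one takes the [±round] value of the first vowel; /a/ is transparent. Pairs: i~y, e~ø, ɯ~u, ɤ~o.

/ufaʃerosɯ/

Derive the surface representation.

[ufaʃørosu]

/e/ harmonizes with /u/ ([+round]) → [ø]
/ɯ/ harmonizes with /u/ ([+round]) → [u]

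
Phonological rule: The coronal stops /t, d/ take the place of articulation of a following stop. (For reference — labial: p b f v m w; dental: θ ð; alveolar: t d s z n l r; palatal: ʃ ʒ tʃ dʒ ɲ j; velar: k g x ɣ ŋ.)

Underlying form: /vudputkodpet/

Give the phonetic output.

[vubpukkobpet]

/d/ before /p/ (labial) → [b]
/t/ before /k/ (velar) → [k]
/d/ before /p/ (labial) → [b]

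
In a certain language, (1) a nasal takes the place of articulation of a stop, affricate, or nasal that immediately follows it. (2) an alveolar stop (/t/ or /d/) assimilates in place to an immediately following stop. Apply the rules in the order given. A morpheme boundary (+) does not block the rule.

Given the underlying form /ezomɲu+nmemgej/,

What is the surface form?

[ezoɲɲu+mmeŋgej]

Rule 1: /m/ before /ɲ/ (palatal) → [ɲ]
Rule 1: /n/ before /m/ (labial) → [m]
Rule 1: /m/ before /g/ (velar) → [ŋ]
After rule 1: ezoɲɲu+mmeŋgej
Rule 2: no segment meets the rule's conditions; no change.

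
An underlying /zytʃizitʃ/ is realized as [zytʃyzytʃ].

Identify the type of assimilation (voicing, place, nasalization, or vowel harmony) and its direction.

/i/→[y] /i/→[y].
Vowels agree with the first vowel, so the harmony is progressive.

vowel harmony, progressive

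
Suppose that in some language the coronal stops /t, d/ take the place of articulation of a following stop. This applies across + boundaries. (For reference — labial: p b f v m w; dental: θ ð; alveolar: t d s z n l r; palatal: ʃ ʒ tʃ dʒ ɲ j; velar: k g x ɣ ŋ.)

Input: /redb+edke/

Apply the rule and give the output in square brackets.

/d/ before /b/ (labial) → [b]
/d/ before /k/ (velar) → [g]

[rebb+egke]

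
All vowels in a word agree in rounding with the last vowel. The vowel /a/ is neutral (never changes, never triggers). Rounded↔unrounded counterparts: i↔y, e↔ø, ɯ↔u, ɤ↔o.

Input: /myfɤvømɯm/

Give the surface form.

[mifɤvemɯm]

/y/ harmonizes with /ɯ/ ([-round]) → [i]
/ø/ harmonizes with /ɯ/ ([-round]) → [e]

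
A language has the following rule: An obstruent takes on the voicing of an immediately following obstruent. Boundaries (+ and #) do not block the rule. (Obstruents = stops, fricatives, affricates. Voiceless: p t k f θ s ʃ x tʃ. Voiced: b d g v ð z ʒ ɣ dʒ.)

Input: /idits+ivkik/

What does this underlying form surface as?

/v/ before /k/ (voiceless) → [f]

[idits+ifkik]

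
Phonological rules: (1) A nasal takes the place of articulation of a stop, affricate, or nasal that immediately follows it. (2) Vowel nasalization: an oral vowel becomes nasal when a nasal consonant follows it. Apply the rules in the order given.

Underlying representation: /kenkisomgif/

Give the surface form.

[kẽŋkisõŋgif]

Rule 1: /n/ before /k/ (velar) → [ŋ]
Rule 1: /m/ before /g/ (velar) → [ŋ]
After rule 1: keŋkisoŋgif
Rule 2: /e/ before nasal /ŋ/ → [ẽ]
Rule 2: /o/ before nasal /ŋ/ → [õ]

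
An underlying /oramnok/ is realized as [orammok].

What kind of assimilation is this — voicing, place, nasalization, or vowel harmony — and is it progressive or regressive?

/n/→[m].
Each target copies a feature from the preceding segment, so the direction is progressive.

place assimilation, progressive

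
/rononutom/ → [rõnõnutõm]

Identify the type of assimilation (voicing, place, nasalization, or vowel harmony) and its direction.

/o/→[õ] /o/→[õ] /o/→[õ].
Each target copies a feature from the following segment, so the direction is regressive.

nasalization, regressive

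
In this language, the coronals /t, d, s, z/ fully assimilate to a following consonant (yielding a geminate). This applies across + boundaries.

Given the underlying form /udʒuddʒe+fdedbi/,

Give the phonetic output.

[udʒudʒdʒe+fdebbi]

/d/ before /dʒ/ → [dʒ] (total assimilation)
/d/ before /b/ → [b] (total assimilation)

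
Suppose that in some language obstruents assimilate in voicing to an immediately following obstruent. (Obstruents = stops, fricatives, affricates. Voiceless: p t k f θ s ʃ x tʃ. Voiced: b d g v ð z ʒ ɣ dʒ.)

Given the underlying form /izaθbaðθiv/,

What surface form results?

/θ/ before /b/ (voiced) → [ð]
/ð/ before /θ/ (voiceless) → [θ]

[izaðbaθθiv]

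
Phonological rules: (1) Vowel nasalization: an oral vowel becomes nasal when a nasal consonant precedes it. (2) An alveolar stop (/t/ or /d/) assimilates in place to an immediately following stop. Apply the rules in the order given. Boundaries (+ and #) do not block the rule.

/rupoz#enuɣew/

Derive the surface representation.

Rule 1: /u/ after nasal /n/ → [ũ]
After rule 1: rupoz#enũɣew
Rule 2: no segment meets the rule's conditions; no change.

[rupoz#enũɣew]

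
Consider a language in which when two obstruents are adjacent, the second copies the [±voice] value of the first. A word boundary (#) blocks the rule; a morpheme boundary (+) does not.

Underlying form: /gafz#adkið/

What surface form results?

/z/ after /f/ (voiceless) → [s]
/k/ after /d/ (voiced) → [g]

[gafs#adgið]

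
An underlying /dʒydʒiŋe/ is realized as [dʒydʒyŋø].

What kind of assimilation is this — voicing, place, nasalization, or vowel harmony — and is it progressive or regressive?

vowel harmony, progressive

/i/→[y] /e/→[ø].
Vowels agree with the first vowel, so the harmony is progressive.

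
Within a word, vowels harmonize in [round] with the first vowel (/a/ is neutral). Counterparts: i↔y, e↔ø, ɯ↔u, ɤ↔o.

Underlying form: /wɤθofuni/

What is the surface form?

[wɤθɤfɯni]

/o/ harmonizes with /ɤ/ ([-round]) → [ɤ]
/u/ harmonizes with /ɤ/ ([-round]) → [ɯ]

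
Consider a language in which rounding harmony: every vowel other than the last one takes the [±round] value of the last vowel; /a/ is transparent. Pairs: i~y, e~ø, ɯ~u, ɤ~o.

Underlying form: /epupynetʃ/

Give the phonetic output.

[epɯpinetʃ]

/u/ harmonizes with /e/ ([-round]) → [ɯ]
/y/ harmonizes with /e/ ([-round]) → [i]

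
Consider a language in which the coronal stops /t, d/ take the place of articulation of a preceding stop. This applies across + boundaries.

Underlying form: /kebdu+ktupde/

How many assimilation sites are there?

3

/d/ after /b/ (labial) → [b]
/t/ after /k/ (velar) → [k]
/d/ after /p/ (labial) → [b]
3 segments change.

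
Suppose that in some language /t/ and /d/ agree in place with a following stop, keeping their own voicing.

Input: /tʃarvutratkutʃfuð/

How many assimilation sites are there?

/t/ before /k/ (velar) → [k]
1 segment changes.

1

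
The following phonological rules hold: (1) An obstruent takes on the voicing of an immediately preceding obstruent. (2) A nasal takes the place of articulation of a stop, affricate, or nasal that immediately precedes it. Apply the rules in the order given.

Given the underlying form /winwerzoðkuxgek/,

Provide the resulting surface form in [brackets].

Rule 1: /k/ after /ð/ (voiced) → [g]
Rule 1: /g/ after /x/ (voiceless) → [k]
After rule 1: winwerzoðguxkek
Rule 2: no segment meets the rule's conditions; no change.

[winwerzoðguxkek]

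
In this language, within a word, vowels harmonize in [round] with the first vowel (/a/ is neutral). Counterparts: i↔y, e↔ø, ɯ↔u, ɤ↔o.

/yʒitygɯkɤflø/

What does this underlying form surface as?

/i/ harmonizes with /y/ ([+round]) → [y]
/ɯ/ harmonizes with /y/ ([+round]) → [u]
/ɤ/ harmonizes with /y/ ([+round]) → [o]

[yʒytygukoflø]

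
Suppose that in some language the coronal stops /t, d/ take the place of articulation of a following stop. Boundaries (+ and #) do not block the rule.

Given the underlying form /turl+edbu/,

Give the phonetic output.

/d/ before /b/ (labial) → [b]

[turl+ebbu]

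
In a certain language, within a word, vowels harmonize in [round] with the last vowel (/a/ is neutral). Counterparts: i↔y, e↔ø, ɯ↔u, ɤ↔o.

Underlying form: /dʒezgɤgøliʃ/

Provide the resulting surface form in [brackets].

/ø/ harmonizes with /i/ ([-round]) → [e]

[dʒezgɤgeliʃ]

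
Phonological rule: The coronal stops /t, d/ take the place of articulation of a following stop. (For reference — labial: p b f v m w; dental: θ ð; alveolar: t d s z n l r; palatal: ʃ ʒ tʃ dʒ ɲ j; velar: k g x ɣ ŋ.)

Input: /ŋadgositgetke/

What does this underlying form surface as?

[ŋaggosikgekke]

/d/ before /g/ (velar) → [g]
/t/ before /g/ (velar) → [k]
/t/ before /k/ (velar) → [k]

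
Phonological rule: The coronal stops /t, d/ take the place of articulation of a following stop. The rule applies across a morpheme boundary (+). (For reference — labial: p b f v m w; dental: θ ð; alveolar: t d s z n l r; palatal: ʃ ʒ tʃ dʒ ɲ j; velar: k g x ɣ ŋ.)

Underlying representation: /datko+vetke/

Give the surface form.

[dakko+vekke]

/t/ before /k/ (velar) → [k]
/t/ before /k/ (velar) → [k]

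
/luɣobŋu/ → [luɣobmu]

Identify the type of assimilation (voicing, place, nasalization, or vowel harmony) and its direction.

/ŋ/→[m].
Each target copies a feature from the preceding segment, so the direction is progressive.

place assimilation, progressive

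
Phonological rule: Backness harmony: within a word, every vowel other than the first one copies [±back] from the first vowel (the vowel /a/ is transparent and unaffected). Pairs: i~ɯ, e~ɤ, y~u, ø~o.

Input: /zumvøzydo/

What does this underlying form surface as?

/ø/ harmonizes with /u/ ([+back]) → [o]
/y/ harmonizes with /u/ ([+back]) → [u]

[zumvozudo]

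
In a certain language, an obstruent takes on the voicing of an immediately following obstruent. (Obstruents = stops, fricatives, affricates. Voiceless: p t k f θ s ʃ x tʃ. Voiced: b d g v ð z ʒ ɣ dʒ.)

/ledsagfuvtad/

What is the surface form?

[letsakfuftad]

/d/ before /s/ (voiceless) → [t]
/g/ before /f/ (voiceless) → [k]
/v/ before /t/ (voiceless) → [f]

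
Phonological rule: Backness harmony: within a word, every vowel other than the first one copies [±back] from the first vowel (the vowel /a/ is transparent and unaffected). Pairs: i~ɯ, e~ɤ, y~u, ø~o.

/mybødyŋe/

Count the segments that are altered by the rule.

No segment meets the rule's conditions.

0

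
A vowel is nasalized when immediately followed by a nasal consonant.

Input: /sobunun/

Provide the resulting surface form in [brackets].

[sobũnũn]

/u/ before nasal /n/ → [ũ]
/u/ before nasal /n/ → [ũ]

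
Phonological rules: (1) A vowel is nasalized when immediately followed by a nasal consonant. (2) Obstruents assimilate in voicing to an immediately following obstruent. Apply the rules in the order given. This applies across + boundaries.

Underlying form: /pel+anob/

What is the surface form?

Rule 1: /a/ before nasal /n/ → [ã]
After rule 1: pel+ãnob
Rule 2: no segment meets the rule's conditions; no change.

[pel+ãnob]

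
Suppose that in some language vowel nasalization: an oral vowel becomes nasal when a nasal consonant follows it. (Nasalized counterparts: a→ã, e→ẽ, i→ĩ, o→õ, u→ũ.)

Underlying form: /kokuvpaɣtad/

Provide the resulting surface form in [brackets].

[kokuvpaɣtad]

no segment meets the rule's conditions; no change.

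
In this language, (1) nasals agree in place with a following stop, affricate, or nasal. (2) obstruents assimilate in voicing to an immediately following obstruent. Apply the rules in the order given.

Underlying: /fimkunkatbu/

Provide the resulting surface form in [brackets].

[fiŋkuŋkadbu]

Rule 1: /m/ before /k/ (velar) → [ŋ]
Rule 1: /n/ before /k/ (velar) → [ŋ]
After rule 1: fiŋkuŋkatbu
Rule 2: /t/ before /b/ (voiced) → [d]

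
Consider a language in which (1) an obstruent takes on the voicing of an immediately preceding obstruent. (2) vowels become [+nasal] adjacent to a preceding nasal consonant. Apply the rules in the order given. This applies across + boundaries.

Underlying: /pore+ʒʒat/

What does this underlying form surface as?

[pore+ʒʒat]

Rule 1: no segment meets the rule's conditions; no change.
After rule 1: pore+ʒʒat
Rule 2: no segment meets the rule's conditions; no change.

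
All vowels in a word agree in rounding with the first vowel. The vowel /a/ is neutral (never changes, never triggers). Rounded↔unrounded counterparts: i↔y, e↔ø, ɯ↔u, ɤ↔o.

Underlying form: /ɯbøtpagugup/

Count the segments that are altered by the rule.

3

/ø/ harmonizes with /ɯ/ ([-round]) → [e]
/u/ harmonizes with /ɯ/ ([-round]) → [ɯ]
/u/ harmonizes with /ɯ/ ([-round]) → [ɯ]
3 segments change.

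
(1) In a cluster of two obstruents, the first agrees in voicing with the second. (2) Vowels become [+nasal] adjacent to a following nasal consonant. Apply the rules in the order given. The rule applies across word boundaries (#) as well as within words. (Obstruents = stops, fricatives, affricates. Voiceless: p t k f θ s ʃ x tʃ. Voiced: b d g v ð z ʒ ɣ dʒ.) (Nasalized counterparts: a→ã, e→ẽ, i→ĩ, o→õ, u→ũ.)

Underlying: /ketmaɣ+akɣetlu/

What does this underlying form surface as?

Rule 1: /k/ before /ɣ/ (voiced) → [g]
After rule 1: ketmaɣ+agɣetlu
Rule 2: no segment meets the rule's conditions; no change.

[ketmaɣ+agɣetlu]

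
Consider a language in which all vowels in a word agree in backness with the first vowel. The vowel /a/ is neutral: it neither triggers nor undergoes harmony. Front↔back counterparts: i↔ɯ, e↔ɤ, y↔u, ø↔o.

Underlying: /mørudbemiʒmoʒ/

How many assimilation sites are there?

2

/u/ harmonizes with /ø/ ([-back]) → [y]
/o/ harmonizes with /ø/ ([-back]) → [ø]
2 segments change.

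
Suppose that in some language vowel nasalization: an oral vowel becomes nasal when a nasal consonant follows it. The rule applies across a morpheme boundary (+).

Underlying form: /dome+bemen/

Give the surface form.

/o/ before nasal /m/ → [õ]
/e/ before nasal /m/ → [ẽ]
/e/ before nasal /n/ → [ẽ]

[dõme+bẽmẽn]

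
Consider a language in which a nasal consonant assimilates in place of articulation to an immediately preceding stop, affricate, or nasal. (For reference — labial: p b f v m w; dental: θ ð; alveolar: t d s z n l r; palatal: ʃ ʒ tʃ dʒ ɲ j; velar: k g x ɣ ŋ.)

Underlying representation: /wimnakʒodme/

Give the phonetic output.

[wimmakʒodne]

/n/ after /m/ (labial) → [m]
/m/ after /d/ (alveolar) → [n]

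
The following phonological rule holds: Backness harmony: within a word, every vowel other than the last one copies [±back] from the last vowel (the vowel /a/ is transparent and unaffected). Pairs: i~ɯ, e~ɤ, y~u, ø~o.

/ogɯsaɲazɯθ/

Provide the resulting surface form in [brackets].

no segment meets the rule's conditions; no change.

[ogɯsaɲazɯθ]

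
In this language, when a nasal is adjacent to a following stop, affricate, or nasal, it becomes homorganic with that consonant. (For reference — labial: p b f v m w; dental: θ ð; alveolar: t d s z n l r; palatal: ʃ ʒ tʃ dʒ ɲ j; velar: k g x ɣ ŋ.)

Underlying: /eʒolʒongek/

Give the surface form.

[eʒolʒoŋgek]

/n/ before /g/ (velar) → [ŋ]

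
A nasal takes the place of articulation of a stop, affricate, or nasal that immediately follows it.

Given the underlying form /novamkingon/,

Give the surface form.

[novaŋkiŋgon]

/m/ before /k/ (velar) → [ŋ]
/n/ before /g/ (velar) → [ŋ]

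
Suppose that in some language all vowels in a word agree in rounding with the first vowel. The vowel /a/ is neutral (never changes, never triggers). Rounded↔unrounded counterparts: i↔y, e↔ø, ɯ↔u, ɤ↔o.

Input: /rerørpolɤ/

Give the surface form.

[rererpɤlɤ]

/ø/ harmonizes with /e/ ([-round]) → [e]
/o/ harmonizes with /e/ ([-round]) → [ɤ]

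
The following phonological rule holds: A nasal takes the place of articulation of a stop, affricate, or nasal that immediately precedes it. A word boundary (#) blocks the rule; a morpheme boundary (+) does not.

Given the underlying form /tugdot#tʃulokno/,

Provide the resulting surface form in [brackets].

/n/ after /k/ (velar) → [ŋ]

[tugdot#tʃulokŋo]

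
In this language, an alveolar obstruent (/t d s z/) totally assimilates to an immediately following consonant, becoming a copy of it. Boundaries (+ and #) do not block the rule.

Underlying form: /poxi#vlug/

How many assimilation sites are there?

No segment meets the rule's conditions.

0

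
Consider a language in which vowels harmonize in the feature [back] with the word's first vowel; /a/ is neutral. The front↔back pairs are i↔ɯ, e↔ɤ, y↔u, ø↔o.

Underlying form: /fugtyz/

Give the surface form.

[fugtuz]

/y/ harmonizes with /u/ ([+back]) → [u]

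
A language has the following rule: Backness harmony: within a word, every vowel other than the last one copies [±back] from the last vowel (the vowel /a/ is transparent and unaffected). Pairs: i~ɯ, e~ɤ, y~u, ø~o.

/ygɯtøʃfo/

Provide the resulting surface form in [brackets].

/y/ harmonizes with /o/ ([+back]) → [u]
/ø/ harmonizes with /o/ ([+back]) → [o]

[ugɯtoʃfo]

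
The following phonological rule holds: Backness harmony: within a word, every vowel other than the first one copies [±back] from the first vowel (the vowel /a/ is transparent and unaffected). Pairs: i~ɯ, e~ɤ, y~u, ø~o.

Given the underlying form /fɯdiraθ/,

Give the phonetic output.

/i/ harmonizes with /ɯ/ ([+back]) → [ɯ]

[fɯdɯraθ]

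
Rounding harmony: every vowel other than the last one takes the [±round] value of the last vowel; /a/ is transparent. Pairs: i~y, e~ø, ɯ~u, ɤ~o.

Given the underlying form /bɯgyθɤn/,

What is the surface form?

/y/ harmonizes with /ɤ/ ([-round]) → [i]

[bɯgiθɤn]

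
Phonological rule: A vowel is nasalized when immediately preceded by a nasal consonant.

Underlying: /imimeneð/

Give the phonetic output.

/i/ after nasal /m/ → [ĩ]
/e/ after nasal /m/ → [ẽ]
/e/ after nasal /n/ → [ẽ]

[imĩmẽnẽð]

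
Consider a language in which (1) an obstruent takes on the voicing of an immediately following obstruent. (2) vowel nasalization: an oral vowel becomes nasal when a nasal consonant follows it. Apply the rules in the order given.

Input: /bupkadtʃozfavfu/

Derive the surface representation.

[bupkattʃosfaffu]

Rule 1: /d/ before /tʃ/ (voiceless) → [t]
Rule 1: /z/ before /f/ (voiceless) → [s]
Rule 1: /v/ before /f/ (voiceless) → [f]
After rule 1: bupkattʃosfaffu
Rule 2: no segment meets the rule's conditions; no change.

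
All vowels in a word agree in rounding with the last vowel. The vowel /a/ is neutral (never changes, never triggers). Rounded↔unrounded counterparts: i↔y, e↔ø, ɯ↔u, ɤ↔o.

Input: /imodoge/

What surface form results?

/o/ harmonizes with /e/ ([-round]) → [ɤ]
/o/ harmonizes with /e/ ([-round]) → [ɤ]

[imɤdɤge]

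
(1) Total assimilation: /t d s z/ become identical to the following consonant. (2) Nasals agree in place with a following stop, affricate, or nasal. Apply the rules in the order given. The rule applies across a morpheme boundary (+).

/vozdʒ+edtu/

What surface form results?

Rule 1: /z/ before /dʒ/ → [dʒ] (total assimilation)
Rule 1: /d/ before /t/ → [t] (total assimilation)
After rule 1: vodʒdʒ+ettu
Rule 2: no segment meets the rule's conditions; no change.

[vodʒdʒ+ettu]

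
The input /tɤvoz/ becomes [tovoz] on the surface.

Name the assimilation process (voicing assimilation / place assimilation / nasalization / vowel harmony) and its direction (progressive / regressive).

/ɤ/→[o].
Vowels agree with the last vowel, so the harmony is regressive.

vowel harmony, regressive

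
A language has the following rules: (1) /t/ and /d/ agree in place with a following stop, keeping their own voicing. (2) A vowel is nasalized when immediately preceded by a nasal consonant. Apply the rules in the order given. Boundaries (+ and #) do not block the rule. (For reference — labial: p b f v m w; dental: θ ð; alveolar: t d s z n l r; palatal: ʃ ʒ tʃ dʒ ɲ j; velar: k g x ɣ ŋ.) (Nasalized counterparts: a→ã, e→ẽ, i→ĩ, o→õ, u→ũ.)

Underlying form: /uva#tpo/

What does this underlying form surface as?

Rule 1: /t/ before /p/ (labial) → [p]
After rule 1: uva#ppo
Rule 2: no segment meets the rule's conditions; no change.

[uva#ppo]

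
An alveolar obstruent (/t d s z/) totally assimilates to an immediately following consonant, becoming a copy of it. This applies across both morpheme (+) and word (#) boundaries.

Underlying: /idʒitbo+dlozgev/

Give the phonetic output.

[idʒibbo+lloggev]

/t/ before /b/ → [b] (total assimilation)
/d/ before /l/ → [l] (total assimilation)
/z/ before /g/ → [g] (total assimilation)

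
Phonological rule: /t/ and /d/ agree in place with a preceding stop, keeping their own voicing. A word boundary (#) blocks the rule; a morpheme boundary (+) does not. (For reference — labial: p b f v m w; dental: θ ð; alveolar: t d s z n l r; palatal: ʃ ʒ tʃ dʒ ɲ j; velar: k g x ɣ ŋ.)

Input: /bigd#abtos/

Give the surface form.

[bigg#abpos]

/d/ after /g/ (velar) → [g]
/t/ after /b/ (labial) → [p]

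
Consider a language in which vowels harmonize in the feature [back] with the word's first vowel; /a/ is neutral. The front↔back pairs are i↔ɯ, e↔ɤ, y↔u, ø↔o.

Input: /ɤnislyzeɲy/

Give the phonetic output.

/i/ harmonizes with /ɤ/ ([+back]) → [ɯ]
/y/ harmonizes with /ɤ/ ([+back]) → [u]
/e/ harmonizes with /ɤ/ ([+back]) → [ɤ]
/y/ harmonizes with /ɤ/ ([+back]) → [u]

[ɤnɯsluzɤɲu]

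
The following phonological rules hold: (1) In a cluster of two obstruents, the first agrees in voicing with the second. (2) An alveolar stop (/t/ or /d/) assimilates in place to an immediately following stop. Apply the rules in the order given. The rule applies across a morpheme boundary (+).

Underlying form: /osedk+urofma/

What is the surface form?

Rule 1: /d/ before /k/ (voiceless) → [t]
After rule 1: osetk+urofma
Rule 2: /t/ before /k/ (velar) → [k]

[osekk+urofma]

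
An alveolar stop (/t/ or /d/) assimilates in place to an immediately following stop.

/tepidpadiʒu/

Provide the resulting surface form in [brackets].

/d/ before /p/ (labial) → [b]

[tepibpadiʒu]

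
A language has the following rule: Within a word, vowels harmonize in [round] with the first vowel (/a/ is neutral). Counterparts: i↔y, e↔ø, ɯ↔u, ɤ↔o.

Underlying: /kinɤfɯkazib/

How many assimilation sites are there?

No segment meets the rule's conditions.

0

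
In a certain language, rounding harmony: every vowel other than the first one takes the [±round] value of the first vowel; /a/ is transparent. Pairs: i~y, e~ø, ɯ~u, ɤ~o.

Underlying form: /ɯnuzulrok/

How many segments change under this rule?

/u/ harmonizes with /ɯ/ ([-round]) → [ɯ]
/u/ harmonizes with /ɯ/ ([-round]) → [ɯ]
/o/ harmonizes with /ɯ/ ([-round]) → [ɤ]
3 segments change.

3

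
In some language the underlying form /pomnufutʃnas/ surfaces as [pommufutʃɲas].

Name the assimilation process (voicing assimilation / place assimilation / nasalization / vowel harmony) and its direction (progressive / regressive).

place assimilation, progressive

/n/→[m] /n/→[ɲ].
Each target copies a feature from the preceding segment, so the direction is progressive.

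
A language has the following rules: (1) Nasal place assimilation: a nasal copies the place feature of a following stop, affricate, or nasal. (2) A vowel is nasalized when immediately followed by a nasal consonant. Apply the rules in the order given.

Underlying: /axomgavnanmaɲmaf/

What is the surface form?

Rule 1: /m/ before /g/ (velar) → [ŋ]
Rule 1: /n/ before /m/ (labial) → [m]
Rule 1: /ɲ/ before /m/ (labial) → [m]
After rule 1: axoŋgavnammammaf
Rule 2: /o/ before nasal /ŋ/ → [õ]
Rule 2: /a/ before nasal /m/ → [ã]
Rule 2: /a/ before nasal /m/ → [ã]

[axõŋgavnãmmãmmaf]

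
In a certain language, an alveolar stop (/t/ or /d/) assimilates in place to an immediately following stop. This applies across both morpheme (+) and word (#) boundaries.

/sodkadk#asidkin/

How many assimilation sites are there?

3

/d/ before /k/ (velar) → [g]
/d/ before /k/ (velar) → [g]
/d/ before /k/ (velar) → [g]
3 segments change.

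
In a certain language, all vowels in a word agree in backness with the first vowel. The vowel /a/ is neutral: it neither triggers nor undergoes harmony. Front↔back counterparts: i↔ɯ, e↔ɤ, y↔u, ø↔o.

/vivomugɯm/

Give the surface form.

/o/ harmonizes with /i/ ([-back]) → [ø]
/u/ harmonizes with /i/ ([-back]) → [y]
/ɯ/ harmonizes with /i/ ([-back]) → [i]

[vivømygim]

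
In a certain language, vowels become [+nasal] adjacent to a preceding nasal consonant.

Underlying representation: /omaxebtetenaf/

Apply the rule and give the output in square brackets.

/a/ after nasal /m/ → [ã]
/a/ after nasal /n/ → [ã]

[omãxebtetenãf]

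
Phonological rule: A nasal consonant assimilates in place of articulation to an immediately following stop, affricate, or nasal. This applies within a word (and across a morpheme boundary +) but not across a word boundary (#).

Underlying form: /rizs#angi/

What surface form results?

/n/ before /g/ (velar) → [ŋ]

[rizs#aŋgi]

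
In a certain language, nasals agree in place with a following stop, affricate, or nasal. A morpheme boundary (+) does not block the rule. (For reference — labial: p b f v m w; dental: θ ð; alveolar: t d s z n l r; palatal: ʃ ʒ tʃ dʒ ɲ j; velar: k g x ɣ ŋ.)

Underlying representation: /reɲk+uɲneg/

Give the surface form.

/ɲ/ before /k/ (velar) → [ŋ]
/ɲ/ before /n/ (alveolar) → [n]

[reŋk+unneg]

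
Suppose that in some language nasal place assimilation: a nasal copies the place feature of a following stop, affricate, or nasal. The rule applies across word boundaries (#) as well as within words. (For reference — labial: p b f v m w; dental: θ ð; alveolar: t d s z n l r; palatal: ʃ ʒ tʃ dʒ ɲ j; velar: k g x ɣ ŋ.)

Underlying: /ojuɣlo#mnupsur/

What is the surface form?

/m/ before /n/ (alveolar) → [n]

[ojuɣlo#nnupsur]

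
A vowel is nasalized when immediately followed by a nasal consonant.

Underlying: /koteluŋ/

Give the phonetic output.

/u/ before nasal /ŋ/ → [ũ]

[kotelũŋ]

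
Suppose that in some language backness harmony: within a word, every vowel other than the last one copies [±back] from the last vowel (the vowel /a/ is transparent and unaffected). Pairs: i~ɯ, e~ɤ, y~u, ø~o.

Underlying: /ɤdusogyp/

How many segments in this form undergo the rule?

3

/ɤ/ harmonizes with /y/ ([-back]) → [e]
/u/ harmonizes with /y/ ([-back]) → [y]
/o/ harmonizes with /y/ ([-back]) → [ø]
3 segments change.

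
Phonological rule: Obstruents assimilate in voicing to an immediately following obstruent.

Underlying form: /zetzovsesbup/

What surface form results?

[zedzofsezbup]

/t/ before /z/ (voiced) → [d]
/v/ before /s/ (voiceless) → [f]
/s/ before /b/ (voiced) → [z]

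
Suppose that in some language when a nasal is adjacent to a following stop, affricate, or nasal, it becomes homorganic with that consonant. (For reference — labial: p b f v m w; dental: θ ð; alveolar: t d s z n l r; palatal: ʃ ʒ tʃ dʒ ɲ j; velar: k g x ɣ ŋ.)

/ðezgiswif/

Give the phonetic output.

no segment meets the rule's conditions; no change.

[ðezgiswif]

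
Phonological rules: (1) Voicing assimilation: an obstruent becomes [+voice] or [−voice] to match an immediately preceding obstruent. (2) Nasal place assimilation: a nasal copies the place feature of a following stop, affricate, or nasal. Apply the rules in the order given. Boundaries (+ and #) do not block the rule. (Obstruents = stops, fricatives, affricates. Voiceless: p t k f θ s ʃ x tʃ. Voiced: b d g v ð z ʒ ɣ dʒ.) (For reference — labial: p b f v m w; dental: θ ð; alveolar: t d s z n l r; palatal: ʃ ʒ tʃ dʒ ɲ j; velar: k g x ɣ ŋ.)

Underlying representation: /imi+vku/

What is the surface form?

[imi+vgu]

Rule 1: /k/ after /v/ (voiced) → [g]
After rule 1: imi+vgu
Rule 2: no segment meets the rule's conditions; no change.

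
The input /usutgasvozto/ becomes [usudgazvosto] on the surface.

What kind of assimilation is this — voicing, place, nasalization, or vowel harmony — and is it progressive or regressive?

voicing assimilation, regressive

/t/→[d] /s/→[z] /z/→[s].
Each target copies a feature from the following segment, so the direction is regressive.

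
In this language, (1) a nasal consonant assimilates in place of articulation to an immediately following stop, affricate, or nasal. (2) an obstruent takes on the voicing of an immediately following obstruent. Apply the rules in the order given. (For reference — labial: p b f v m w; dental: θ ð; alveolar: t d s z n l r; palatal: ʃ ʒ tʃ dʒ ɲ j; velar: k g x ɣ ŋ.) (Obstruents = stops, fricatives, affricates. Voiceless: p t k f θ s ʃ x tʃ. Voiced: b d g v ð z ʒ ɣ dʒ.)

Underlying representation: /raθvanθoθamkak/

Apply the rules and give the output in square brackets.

Rule 1: /m/ before /k/ (velar) → [ŋ]
After rule 1: raθvanθoθaŋkak
Rule 2: /θ/ before /v/ (voiced) → [ð]

[raðvanθoθaŋkak]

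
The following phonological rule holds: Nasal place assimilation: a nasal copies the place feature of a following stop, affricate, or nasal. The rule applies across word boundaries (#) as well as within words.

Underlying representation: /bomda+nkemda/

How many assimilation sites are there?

/m/ before /d/ (alveolar) → [n]
/n/ before /k/ (velar) → [ŋ]
/m/ before /d/ (alveolar) → [n]
3 segments change.

3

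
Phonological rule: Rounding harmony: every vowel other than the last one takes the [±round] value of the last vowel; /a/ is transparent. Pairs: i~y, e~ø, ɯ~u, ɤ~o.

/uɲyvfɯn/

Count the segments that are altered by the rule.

2

/u/ harmonizes with /ɯ/ ([-round]) → [ɯ]
/y/ harmonizes with /ɯ/ ([-round]) → [i]
2 segments change.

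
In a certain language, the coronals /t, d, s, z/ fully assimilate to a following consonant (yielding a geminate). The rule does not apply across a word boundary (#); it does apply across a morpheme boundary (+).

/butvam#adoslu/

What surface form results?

[buvvam#adollu]

/t/ before /v/ → [v] (total assimilation)
/s/ before /l/ → [l] (total assimilation)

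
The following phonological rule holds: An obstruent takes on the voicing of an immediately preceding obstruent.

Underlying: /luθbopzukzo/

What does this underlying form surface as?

/b/ after /θ/ (voiceless) → [p]
/z/ after /p/ (voiceless) → [s]
/z/ after /k/ (voiceless) → [s]

[luθpopsukso]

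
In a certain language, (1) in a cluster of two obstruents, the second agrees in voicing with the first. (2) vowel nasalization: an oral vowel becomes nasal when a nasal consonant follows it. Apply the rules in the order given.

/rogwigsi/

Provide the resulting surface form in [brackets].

Rule 1: /s/ after /g/ (voiced) → [z]
After rule 1: rogwigzi
Rule 2: no segment meets the rule's conditions; no change.

[rogwigzi]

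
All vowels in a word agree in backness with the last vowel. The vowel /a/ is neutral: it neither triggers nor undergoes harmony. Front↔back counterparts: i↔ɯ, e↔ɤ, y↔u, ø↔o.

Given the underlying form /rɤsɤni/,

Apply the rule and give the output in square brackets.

/ɤ/ harmonizes with /i/ ([-back]) → [e]
/ɤ/ harmonizes with /i/ ([-back]) → [e]

[reseni]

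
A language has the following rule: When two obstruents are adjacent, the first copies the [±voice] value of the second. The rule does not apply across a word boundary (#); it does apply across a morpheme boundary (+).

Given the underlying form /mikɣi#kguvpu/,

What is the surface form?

/k/ before /ɣ/ (voiced) → [g]
/k/ before /g/ (voiced) → [g]
/v/ before /p/ (voiceless) → [f]

[migɣi#ggufpu]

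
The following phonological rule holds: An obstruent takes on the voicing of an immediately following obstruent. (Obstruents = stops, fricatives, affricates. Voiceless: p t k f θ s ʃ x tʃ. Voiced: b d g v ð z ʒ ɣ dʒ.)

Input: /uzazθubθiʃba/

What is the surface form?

[uzasθupθiʒba]

/z/ before /θ/ (voiceless) → [s]
/b/ before /θ/ (voiceless) → [p]
/ʃ/ before /b/ (voiced) → [ʒ]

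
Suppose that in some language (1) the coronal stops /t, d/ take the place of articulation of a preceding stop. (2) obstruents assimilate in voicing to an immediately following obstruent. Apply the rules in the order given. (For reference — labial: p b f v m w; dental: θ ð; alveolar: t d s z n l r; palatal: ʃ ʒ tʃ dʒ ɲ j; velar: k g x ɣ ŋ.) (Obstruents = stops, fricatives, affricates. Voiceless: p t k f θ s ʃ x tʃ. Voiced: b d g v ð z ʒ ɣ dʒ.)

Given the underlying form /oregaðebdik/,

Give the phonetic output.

[oregaðebbik]

Rule 1: /d/ after /b/ (labial) → [b]
After rule 1: oregaðebbik
Rule 2: no segment meets the rule's conditions; no change.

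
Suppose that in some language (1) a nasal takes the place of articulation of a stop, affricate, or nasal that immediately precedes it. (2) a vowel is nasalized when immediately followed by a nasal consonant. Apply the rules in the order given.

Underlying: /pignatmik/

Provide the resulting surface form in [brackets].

Rule 1: /n/ after /g/ (velar) → [ŋ]
Rule 1: /m/ after /t/ (alveolar) → [n]
After rule 1: pigŋatnik
Rule 2: no segment meets the rule's conditions; no change.

[pigŋatnik]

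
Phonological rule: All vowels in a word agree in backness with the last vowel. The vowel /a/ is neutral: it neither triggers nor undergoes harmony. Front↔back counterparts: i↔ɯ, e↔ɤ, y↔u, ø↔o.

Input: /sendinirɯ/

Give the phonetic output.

[sɤndɯnɯrɯ]

/e/ harmonizes with /ɯ/ ([+back]) → [ɤ]
/i/ harmonizes with /ɯ/ ([+back]) → [ɯ]
/i/ harmonizes with /ɯ/ ([+back]) → [ɯ]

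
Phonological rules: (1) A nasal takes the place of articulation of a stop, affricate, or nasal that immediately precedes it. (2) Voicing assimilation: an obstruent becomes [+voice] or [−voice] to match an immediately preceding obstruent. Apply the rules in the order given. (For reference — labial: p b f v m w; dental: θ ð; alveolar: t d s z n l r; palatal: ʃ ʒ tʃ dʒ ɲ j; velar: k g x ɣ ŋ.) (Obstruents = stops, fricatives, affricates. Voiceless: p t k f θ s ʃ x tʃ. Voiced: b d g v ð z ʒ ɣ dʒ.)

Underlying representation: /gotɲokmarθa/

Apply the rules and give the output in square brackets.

[gotnokŋarθa]

Rule 1: /ɲ/ after /t/ (alveolar) → [n]
Rule 1: /m/ after /k/ (velar) → [ŋ]
After rule 1: gotnokŋarθa
Rule 2: no segment meets the rule's conditions; no change.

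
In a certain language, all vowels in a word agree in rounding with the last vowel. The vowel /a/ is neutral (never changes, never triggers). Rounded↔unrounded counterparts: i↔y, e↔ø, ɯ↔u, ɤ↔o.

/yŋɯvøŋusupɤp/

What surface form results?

/y/ harmonizes with /ɤ/ ([-round]) → [i]
/ø/ harmonizes with /ɤ/ ([-round]) → [e]
/u/ harmonizes with /ɤ/ ([-round]) → [ɯ]
/u/ harmonizes with /ɤ/ ([-round]) → [ɯ]

[iŋɯveŋɯsɯpɤp]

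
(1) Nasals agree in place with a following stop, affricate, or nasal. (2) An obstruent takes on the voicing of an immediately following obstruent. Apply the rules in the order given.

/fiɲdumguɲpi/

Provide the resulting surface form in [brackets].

Rule 1: /ɲ/ before /d/ (alveolar) → [n]
Rule 1: /m/ before /g/ (velar) → [ŋ]
Rule 1: /ɲ/ before /p/ (labial) → [m]
After rule 1: finduŋgumpi
Rule 2: no segment meets the rule's conditions; no change.

[finduŋgumpi]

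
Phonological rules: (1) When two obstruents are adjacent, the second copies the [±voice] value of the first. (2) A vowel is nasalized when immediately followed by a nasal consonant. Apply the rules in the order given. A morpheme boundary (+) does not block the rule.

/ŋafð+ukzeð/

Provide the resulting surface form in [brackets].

[ŋafθ+ukseð]

Rule 1: /ð/ after /f/ (voiceless) → [θ]
Rule 1: /z/ after /k/ (voiceless) → [s]
After rule 1: ŋafθ+ukseð
Rule 2: no segment meets the rule's conditions; no change.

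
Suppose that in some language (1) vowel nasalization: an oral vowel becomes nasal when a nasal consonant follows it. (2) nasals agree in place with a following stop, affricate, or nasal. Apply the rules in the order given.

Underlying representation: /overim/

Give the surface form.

Rule 1: /i/ before nasal /m/ → [ĩ]
After rule 1: overĩm
Rule 2: no segment meets the rule's conditions; no change.

[overĩm]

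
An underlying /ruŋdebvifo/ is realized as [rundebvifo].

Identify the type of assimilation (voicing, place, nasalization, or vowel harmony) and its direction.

/ŋ/→[n].
Each target copies a feature from the following segment, so the direction is regressive.

place assimilation, regressive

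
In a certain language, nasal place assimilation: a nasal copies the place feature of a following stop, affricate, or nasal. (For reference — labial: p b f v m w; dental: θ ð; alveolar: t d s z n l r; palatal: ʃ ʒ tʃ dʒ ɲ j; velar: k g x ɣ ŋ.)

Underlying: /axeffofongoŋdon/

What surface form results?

/n/ before /g/ (velar) → [ŋ]
/ŋ/ before /d/ (alveolar) → [n]

[axeffofoŋgondon]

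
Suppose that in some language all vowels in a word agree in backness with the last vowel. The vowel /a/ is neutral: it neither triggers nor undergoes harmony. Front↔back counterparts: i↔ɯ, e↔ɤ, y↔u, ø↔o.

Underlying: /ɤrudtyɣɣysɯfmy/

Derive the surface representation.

[erydtyɣɣysifmy]

/ɤ/ harmonizes with /y/ ([-back]) → [e]
/u/ harmonizes with /y/ ([-back]) → [y]
/ɯ/ harmonizes with /y/ ([-back]) → [i]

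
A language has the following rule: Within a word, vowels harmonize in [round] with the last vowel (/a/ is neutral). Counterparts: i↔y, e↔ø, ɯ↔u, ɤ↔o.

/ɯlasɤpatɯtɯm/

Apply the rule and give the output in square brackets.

no segment meets the rule's conditions; no change.

[ɯlasɤpatɯtɯm]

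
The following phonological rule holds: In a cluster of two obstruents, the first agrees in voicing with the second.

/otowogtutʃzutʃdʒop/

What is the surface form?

/g/ before /t/ (voiceless) → [k]
/tʃ/ before /z/ (voiced) → [dʒ]
/tʃ/ before /dʒ/ (voiced) → [dʒ]

[otowoktudʒzudʒdʒop]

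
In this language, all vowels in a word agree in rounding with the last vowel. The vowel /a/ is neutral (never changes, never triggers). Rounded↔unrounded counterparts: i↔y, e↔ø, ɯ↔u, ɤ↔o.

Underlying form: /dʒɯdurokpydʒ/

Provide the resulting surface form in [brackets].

[dʒudurokpydʒ]

/ɯ/ harmonizes with /y/ ([+round]) → [u]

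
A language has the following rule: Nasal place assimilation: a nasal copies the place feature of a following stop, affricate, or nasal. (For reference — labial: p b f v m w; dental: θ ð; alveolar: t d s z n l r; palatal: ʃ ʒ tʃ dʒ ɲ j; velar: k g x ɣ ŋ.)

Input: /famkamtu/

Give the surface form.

[faŋkantu]

/m/ before /k/ (velar) → [ŋ]
/m/ before /t/ (alveolar) → [n]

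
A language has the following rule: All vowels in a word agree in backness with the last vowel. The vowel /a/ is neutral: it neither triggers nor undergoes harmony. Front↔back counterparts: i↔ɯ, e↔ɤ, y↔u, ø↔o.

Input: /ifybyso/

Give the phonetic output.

/i/ harmonizes with /o/ ([+back]) → [ɯ]
/y/ harmonizes with /o/ ([+back]) → [u]
/y/ harmonizes with /o/ ([+back]) → [u]

[ɯfubuso]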